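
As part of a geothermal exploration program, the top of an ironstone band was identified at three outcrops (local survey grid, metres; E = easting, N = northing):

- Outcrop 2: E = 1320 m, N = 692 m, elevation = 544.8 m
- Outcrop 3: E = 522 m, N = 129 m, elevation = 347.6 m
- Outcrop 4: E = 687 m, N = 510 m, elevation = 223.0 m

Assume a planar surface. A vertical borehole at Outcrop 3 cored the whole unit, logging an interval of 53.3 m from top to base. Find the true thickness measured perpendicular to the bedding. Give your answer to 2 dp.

Two edge vectors: Outcrop 2→Outcrop 3 = (-798, -563, -197.2), Outcrop 2→Outcrop 4 = (-633, -182, -321.8).
Normal n = (Outcrop 2→Outcrop 3) × (Outcrop 2→Outcrop 4) = (145283, -131968.8, -211143).
So ∂z/∂E = −n_x/n_z = 0.68808 and ∂z/∂N = −n_y/n_z = −0.62502.
|∇z| = √(a²+b²) = 0.92957, so dip δ = arctan(0.92957) = 42.91°.
True thickness = vertical thickness × cos δ = 53.3 × cos 42.91° = 39.04 m.

39.04 m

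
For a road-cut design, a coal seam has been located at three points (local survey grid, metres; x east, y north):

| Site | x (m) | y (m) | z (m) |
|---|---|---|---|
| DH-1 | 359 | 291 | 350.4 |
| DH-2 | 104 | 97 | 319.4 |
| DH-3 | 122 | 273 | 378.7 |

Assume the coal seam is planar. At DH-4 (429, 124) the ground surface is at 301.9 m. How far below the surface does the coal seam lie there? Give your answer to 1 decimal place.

20.5 m

Two edge vectors: DH-1→DH-2 = (-255, -194, -31), DH-1→DH-3 = (-237, -18, 28.3).
Normal n = (DH-1→DH-2) × (DH-1→DH-3) = (-6048.2, 14563.5, -41388).
So ∂z/∂x = −n_x/n_z = −0.14613 and ∂z/∂y = −n_y/n_z = 0.35188.
Intercept c from DH-1: 350.4 + 52.46 − 102.40 = 300.47.
At (429, 124): z_contact = −62.69 + 43.63 + 300.47 = 281.41 m.
Depth below ground = 301.9 − 281.41 = 20.5 m.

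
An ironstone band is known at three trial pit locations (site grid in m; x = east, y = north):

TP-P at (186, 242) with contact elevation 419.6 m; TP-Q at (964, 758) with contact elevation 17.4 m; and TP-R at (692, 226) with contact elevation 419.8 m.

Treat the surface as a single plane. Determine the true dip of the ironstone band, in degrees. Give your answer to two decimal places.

36.68°

Let the plane be z = a·x + b·y + c.
TP-Q−TP-P: 778a + 516b = −402.2;  TP-R−TP-P: 506a − 16b = 0.2.
Solving gives a = −0.02315, b = −0.74456.
Gradient magnitude |∇z| = √(a² + b²) = √(0.00054 + 0.55436) = 0.74492.
True dip = arctan(0.74492) = 36.68°, dipping toward N (azimuth ≈ 002°).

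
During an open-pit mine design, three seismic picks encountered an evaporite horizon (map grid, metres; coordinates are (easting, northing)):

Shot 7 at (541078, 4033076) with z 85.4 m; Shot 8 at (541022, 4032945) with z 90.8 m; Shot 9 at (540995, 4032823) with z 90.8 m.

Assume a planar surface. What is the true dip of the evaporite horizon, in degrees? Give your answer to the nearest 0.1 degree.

11.6°

Let the plane be z = a·E + b·N + c.
Shot 8−Shot 7: −56a − 131b = 5.4;  Shot 9−Shot 7: −83a − 253b = 5.4.
Solving gives a = −0.19994, b = 0.04425.
Gradient magnitude |∇z| = √(a² + b²) = √(0.03998 + 0.00196) = 0.20478.
True dip = arctan(0.20478) = 11.6°, dipping toward ESE (azimuth ≈ 102°).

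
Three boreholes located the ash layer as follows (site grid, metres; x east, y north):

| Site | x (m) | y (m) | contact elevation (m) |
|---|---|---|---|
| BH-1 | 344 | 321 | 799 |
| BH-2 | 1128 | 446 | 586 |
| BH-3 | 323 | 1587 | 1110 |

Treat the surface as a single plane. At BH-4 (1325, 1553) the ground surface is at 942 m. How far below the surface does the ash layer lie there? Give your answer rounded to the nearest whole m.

Two edge vectors: BH-1→BH-2 = (784, 125, -213), BH-1→BH-3 = (-21, 1266, 311).
Normal n = (BH-1→BH-2) × (BH-1→BH-3) = (308533, -239351, 995169).
So ∂z/∂x = −n_x/n_z = −0.31003 and ∂z/∂y = −n_y/n_z = 0.24051.
Intercept c from BH-1: 799 + 106.65 − 77.20 = 828.45.
At (1325, 1553): z_contact = −410.8 + 373.5 + 828.45 = 791.2 m.
Depth below ground = 942 − 791.2 = 151 m.

151 m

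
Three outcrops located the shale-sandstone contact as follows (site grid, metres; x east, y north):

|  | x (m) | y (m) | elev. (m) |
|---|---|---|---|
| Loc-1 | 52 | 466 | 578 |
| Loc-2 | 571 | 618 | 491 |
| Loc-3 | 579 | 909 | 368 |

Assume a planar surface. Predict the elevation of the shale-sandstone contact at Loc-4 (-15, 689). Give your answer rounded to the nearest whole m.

Two edge vectors: Loc-1→Loc-2 = (519, 152, -87), Loc-1→Loc-3 = (527, 443, -210).
Normal n = (Loc-1→Loc-2) × (Loc-1→Loc-3) = (6621, 63141, 149813).
So ∂z/∂x = −n_x/n_z = −0.04420 and ∂z/∂y = −n_y/n_z = −0.42147.
Intercept c from Loc-1: 578 + 2.30 + 196.40 = 776.70.
At (-15, 689): z = 0.7 − 290.4 + 776.70 = 487.0 m.

487 m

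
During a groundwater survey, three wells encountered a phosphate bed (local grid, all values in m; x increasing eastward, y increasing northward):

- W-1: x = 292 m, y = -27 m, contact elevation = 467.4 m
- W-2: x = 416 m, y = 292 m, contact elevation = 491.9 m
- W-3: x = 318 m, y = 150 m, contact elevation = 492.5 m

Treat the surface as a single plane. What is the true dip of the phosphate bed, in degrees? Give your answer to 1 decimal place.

Let the plane be z = a·x + b·y + c.
W-2−W-1: 124a + 319b = 24.5;  W-3−W-1: 26a + 177b = 25.1.
Solving gives a = −0.26881, b = 0.18129.
Gradient magnitude |∇z| = √(a² + b²) = √(0.07226 + 0.03287) = 0.32424.
True dip = arctan(0.32424) = 18.0°, dipping toward SE (azimuth ≈ 124°).

18.0°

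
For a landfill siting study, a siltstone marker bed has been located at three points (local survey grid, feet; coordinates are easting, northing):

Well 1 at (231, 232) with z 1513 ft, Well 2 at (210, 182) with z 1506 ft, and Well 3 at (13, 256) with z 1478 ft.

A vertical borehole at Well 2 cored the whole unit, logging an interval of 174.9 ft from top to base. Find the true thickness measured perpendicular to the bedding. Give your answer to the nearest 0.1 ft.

Let the plane be z = a·easting + b·northing + c.
Well 2−Well 1: −21a − 50b = −7;  Well 3−Well 1: −218a + 24b = −35.
Solving gives a = 0.16819, b = 0.06936.
|∇z| = √(a²+b²) = 0.18193, so dip δ = arctan(0.18193) = 10.31°.
True thickness = vertical thickness × cos δ = 174.9 × cos 10.31° = 172.1 ft.

172.1 ft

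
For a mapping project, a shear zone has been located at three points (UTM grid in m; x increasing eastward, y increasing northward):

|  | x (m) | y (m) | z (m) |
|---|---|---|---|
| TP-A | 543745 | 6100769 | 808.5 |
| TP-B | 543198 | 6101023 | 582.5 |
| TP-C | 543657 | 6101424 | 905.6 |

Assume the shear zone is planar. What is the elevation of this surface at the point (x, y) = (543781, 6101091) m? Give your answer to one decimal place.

897.0 m

Let the plane be z = a·x + b·y + c.
TP-B−TP-A: −547a + 254b = −226;  TP-C−TP-A: −88a + 655b = 97.1.
Solving gives a = 0.514070961, b = 0.217310297.
Then c = 808.5 − a·543745 − b·6100769 = −1604474.94.
At (543781, 6101091): z = 279542.0 + 1325829.9 − 1604474.94 = 897.0 m.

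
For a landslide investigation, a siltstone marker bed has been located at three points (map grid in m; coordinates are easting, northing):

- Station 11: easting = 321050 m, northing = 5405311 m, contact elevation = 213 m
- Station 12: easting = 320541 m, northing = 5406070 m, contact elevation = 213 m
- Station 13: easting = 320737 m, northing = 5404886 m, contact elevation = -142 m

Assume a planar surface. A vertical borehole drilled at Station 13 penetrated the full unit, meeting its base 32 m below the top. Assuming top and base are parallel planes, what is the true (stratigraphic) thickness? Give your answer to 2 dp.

Let the plane be z = a·easting + b·northing + c.
Station 12−Station 11: −509a + 759b = 0;  Station 13−Station 11: −313a − 425b = −355.
Solving gives a = 0.59363, b = 0.39810.
|∇z| = √(a²+b²) = 0.71476, so dip δ = arctan(0.71476) = 35.56°.
True thickness = vertical thickness × cos δ = 32 × cos 35.56° = 26.03 m.

26.03 m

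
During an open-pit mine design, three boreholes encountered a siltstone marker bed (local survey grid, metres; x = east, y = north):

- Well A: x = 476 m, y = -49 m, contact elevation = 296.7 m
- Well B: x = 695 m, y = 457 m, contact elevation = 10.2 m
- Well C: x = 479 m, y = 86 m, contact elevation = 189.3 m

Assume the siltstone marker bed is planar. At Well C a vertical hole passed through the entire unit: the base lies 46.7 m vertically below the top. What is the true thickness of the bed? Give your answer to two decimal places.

33.32 m

Two edge vectors: Well A→Well B = (219, 506, -286.5), Well A→Well C = (3, 135, -107.4).
Normal n = (Well A→Well B) × (Well A→Well C) = (-15666.9, 22661.1, 28047).
So ∂z/∂x = −n_x/n_z = 0.55859 and ∂z/∂y = −n_y/n_z = −0.80797.
|∇z| = √(a²+b²) = 0.98226, so dip δ = arctan(0.98226) = 44.49°.
True thickness = vertical thickness × cos δ = 46.7 × cos 44.49° = 33.32 m.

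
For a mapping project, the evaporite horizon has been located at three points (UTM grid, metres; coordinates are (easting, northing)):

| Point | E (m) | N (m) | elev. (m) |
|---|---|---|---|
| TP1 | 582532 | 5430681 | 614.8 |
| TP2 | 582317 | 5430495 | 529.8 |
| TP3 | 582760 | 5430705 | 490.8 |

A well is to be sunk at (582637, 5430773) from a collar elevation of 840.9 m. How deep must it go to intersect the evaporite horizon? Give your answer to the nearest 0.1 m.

183.2 m

Two edge vectors: TP1→TP2 = (-215, -186, -85), TP1→TP3 = (228, 24, -124).
Normal n = (TP1→TP2) × (TP1→TP3) = (25104, -46040, 37248).
So ∂z/∂E = −n_x/n_z = −0.673969072 and ∂z/∂N = −n_y/n_z = 1.236039519.
Intercept c from TP1: 614.8 + 392608.55 − 6712536.33 = −6319312.98.
At (582637, 5430773): z_contact = −392679.32 + 6712650.05 − 6319312.98 = 657.75 m.
Depth below ground = 840.9 − 657.75 = 183.2 m.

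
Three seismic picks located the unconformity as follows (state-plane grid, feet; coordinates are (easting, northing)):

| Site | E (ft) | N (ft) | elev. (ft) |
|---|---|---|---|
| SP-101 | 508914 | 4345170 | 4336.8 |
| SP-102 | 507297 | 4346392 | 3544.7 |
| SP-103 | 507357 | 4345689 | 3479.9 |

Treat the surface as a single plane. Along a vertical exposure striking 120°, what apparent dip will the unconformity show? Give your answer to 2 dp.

24.05°

Two edge vectors: SP-101→SP-102 = (-1617, 1222, -792.1), SP-101→SP-103 = (-1557, 519, -856.9).
Normal n = (SP-101→SP-102) × (SP-101→SP-103) = (-636031.9, -152307.6, 1063431).
So ∂z/∂E = −n_x/n_z = 0.59809 and ∂z/∂N = −n_y/n_z = 0.14322.
Unit vector along 120° is (sin 120°, cos 120°) = (0.8660, -0.5000).
Slope in that direction = a·(0.8660) + b·(-0.5000) = 0.44635.
Apparent dip = arctan|0.44635| = 24.05° (true dip is 31.6°, so apparent ≤ true as expected).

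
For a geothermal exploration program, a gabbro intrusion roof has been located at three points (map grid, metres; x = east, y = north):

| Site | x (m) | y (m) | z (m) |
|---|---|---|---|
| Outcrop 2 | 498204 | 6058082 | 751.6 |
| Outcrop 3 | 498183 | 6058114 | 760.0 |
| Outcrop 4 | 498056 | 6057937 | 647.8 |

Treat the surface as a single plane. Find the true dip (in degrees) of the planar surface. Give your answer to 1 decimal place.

27.3°

Two edge vectors: Outcrop 2→Outcrop 3 = (-21, 32, 8.4), Outcrop 2→Outcrop 4 = (-148, -145, -103.8).
Normal n = (Outcrop 2→Outcrop 3) × (Outcrop 2→Outcrop 4) = (-2103.6, -3423, 7781).
So ∂z/∂x = −n_x/n_z = 0.27035 and ∂z/∂y = −n_y/n_z = 0.43992.
Gradient magnitude |∇z| = √(a² + b²) = √(0.07309 + 0.19353) = 0.51635.
True dip = arctan(0.51635) = 27.3°, dipping toward SSW (azimuth ≈ 212°).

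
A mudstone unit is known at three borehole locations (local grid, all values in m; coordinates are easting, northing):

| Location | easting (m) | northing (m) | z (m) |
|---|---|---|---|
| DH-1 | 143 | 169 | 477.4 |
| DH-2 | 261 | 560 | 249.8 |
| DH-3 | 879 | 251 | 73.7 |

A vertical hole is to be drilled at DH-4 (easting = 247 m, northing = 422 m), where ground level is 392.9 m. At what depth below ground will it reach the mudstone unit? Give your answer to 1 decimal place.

Let the plane be z = a·easting + b·northing + c.
DH-2−DH-1: 118a + 391b = −227.6;  DH-3−DH-1: 736a + 82b = −403.7.
Solving gives a = −0.50048, b = −0.43106.
Then c = 477.4 − a·143 − b·169 = 621.82.
At (247, 422): z_contact = −123.62 − 181.91 + 621.82 = 316.29 m.
Depth below ground = 392.9 − 316.29 = 76.6 m.

76.6 m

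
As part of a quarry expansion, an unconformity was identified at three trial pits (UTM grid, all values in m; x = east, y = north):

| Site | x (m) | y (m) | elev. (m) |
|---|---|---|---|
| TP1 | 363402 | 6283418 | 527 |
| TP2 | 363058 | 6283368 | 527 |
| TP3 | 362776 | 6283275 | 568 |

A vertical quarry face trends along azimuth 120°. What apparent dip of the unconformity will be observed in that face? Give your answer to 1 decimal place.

26.3°

Two edge vectors: TP1→TP2 = (-344, -50, 0), TP1→TP3 = (-626, -143, 41).
Normal n = (TP1→TP2) × (TP1→TP3) = (-2050, 14104, 17892).
So ∂z/∂x = −n_x/n_z = 0.11458 and ∂z/∂y = −n_y/n_z = −0.78829.
Unit vector along 120° is (sin 120°, cos 120°) = (0.8660, -0.5000).
Slope in that direction = a·(0.8660) + b·(-0.5000) = 0.49337.
Apparent dip = arctan|0.49337| = 26.3° (true dip is 38.5°, so apparent ≤ true as expected).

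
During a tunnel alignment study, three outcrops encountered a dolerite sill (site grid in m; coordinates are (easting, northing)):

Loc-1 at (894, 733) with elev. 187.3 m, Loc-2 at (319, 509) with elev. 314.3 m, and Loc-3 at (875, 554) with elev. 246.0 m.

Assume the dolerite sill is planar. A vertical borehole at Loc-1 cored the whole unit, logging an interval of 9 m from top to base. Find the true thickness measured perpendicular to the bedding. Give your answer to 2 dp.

8.54 m

Let the plane be z = a·E + b·N + c.
Loc-2−Loc-1: −575a − 224b = 127;  Loc-3−Loc-1: −19a − 179b = 58.7.
Solving gives a = −0.09713, b = −0.31762.
|∇z| = √(a²+b²) = 0.33214, so dip δ = arctan(0.33214) = 18.37°.
True thickness = vertical thickness × cos δ = 9 × cos 18.37° = 8.54 m.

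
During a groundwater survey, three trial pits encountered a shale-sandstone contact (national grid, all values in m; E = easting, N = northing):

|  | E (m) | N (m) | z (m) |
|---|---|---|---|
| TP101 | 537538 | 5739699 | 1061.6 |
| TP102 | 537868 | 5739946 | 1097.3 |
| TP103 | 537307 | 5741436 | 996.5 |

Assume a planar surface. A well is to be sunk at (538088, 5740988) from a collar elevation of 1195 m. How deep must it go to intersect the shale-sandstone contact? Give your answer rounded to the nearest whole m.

92 m

Let the plane be z = a·E + b·N + c.
TP102−TP101: 330a + 247b = 35.7;  TP103−TP101: −231a + 1737b = −65.1.
Solving gives a = 0.12390082, b = −0.02100110.
Then c = 1061.6 − a·537538 − b·5739699 = 55000.19.
At (538088, 5740988): z_contact = 66669.5 − 120567.1 + 55000.19 = 1102.7 m.
Depth below ground = 1195 − 1102.7 = 92 m.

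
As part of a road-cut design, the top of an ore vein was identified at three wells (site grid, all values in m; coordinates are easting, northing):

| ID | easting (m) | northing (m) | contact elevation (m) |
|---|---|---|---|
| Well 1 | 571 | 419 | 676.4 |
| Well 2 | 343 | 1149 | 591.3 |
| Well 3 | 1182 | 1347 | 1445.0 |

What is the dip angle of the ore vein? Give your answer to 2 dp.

44.75°

Two edge vectors: Well 1→Well 2 = (-228, 730, -85.1), Well 1→Well 3 = (611, 928, 768.6).
Normal n = (Well 1→Well 2) × (Well 1→Well 3) = (640050.8, 123244.7, -657614).
So ∂z/∂easting = −n_x/n_z = 0.97329 and ∂z/∂northing = −n_y/n_z = 0.18741.
Gradient magnitude |∇z| = √(a² + b²) = √(0.94730 + 0.03512) = 0.99117.
True dip = arctan(0.99117) = 44.75°, dipping toward W (azimuth ≈ 259°).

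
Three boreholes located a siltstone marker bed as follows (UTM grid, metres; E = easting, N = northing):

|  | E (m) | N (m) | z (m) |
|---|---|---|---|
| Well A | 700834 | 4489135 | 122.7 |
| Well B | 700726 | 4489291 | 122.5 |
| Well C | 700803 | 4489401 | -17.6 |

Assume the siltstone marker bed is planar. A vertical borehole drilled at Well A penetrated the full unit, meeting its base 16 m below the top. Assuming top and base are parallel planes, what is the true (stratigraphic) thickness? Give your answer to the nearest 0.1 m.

10.7 m

Let the plane be z = a·E + b·N + c.
Well B−Well A: −108a + 156b = −0.2;  Well C−Well A: −31a + 266b = −140.3.
Solving gives a = −0.91385, b = −0.63394.
|∇z| = √(a²+b²) = 1.11220, so dip δ = arctan(1.11220) = 48.04°.
True thickness = vertical thickness × cos δ = 16 × cos 48.04° = 10.7 m.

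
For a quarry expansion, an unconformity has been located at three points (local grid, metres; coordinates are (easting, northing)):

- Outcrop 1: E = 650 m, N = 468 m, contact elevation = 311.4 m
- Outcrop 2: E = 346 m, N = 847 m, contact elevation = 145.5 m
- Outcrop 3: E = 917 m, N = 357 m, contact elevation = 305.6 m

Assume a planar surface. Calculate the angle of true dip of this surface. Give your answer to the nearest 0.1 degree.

36.8°

Two edge vectors: Outcrop 1→Outcrop 2 = (-304, 379, -165.9), Outcrop 1→Outcrop 3 = (267, -111, -5.8).
Normal n = (Outcrop 1→Outcrop 2) × (Outcrop 1→Outcrop 3) = (-20613.1, -46058.5, -67449).
So ∂z/∂E = −n_x/n_z = −0.30561 and ∂z/∂N = −n_y/n_z = −0.68286.
Gradient magnitude |∇z| = √(a² + b²) = √(0.09340 + 0.46630) = 0.74813.
True dip = arctan(0.74813) = 36.8°, dipping toward NNE (azimuth ≈ 024°).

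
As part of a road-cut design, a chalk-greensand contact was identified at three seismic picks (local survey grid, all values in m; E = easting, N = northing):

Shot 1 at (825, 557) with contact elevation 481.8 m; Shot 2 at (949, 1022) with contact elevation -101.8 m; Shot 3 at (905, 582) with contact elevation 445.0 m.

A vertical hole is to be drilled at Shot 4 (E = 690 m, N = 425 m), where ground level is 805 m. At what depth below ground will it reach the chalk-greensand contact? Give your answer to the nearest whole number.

150 m

Two edge vectors: Shot 1→Shot 2 = (124, 465, -583.6), Shot 1→Shot 3 = (80, 25, -36.8).
Normal n = (Shot 1→Shot 2) × (Shot 1→Shot 3) = (-2522, -42124.8, -34100).
So ∂z/∂E = −n_x/n_z = −0.07396 and ∂z/∂N = −n_y/n_z = −1.23533.
Intercept c from Shot 1: 481.8 + 61.02 + 688.08 = 1230.90.
At (690, 425): z_contact = −51.0 − 525.0 + 1230.90 = 654.8 m.
Depth below ground = 805 − 654.8 = 150 m.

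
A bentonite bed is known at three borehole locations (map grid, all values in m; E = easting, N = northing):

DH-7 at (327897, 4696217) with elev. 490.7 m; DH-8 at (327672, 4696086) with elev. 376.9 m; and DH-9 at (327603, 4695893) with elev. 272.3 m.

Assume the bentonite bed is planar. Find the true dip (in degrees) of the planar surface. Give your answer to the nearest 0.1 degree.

Let the plane be z = a·E + b·N + c.
DH-8−DH-7: −225a − 131b = −113.8;  DH-9−DH-7: −294a − 324b = −218.4.
Solving gives a = 0.24024, b = 0.45608.
Gradient magnitude |∇z| = √(a² + b²) = √(0.05771 + 0.20801) = 0.51548.
True dip = arctan(0.51548) = 27.3°, dipping toward SSW (azimuth ≈ 208°).

27.3°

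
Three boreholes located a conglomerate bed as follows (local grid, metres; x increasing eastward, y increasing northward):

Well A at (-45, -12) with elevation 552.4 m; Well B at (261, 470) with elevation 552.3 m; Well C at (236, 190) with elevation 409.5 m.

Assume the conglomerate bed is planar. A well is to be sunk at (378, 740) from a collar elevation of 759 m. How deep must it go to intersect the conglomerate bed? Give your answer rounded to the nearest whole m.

156 m

Two edge vectors: Well A→Well B = (306, 482, -0.1), Well A→Well C = (281, 202, -142.9).
Normal n = (Well A→Well B) × (Well A→Well C) = (-68857.6, 43699.3, -73630).
So ∂z/∂x = −n_x/n_z = −0.93518 and ∂z/∂y = −n_y/n_z = 0.59350.
Intercept c from Well A: 552.4 − 42.08 + 7.12 = 517.44.
At (378, 740): z_contact = −353.5 + 439.2 + 517.44 = 603.1 m.
Depth below ground = 759 − 603.1 = 156 m.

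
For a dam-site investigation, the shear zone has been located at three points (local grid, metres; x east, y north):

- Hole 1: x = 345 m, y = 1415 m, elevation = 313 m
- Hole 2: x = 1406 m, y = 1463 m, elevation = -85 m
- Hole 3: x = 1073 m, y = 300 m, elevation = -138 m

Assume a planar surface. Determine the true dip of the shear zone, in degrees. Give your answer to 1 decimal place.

22.4°

Two edge vectors: Hole 1→Hole 2 = (1061, 48, -398), Hole 1→Hole 3 = (728, -1115, -451).
Normal n = (Hole 1→Hole 2) × (Hole 1→Hole 3) = (-465418, 188767, -1217959).
So ∂z/∂x = −n_x/n_z = −0.38213 and ∂z/∂y = −n_y/n_z = 0.15499.
Gradient magnitude |∇z| = √(a² + b²) = √(0.14602 + 0.02402) = 0.41236.
True dip = arctan(0.41236) = 22.4°, dipping toward ESE (azimuth ≈ 112°).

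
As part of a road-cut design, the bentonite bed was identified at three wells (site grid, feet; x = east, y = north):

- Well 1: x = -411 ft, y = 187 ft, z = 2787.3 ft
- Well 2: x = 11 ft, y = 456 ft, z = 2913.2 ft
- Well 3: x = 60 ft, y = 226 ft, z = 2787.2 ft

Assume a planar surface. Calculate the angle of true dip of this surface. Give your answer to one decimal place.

28.4°

Two edge vectors: Well 1→Well 2 = (422, 269, 125.9), Well 1→Well 3 = (471, 39, -0.1).
Normal n = (Well 1→Well 2) × (Well 1→Well 3) = (-4937, 59341.1, -110241).
So ∂z/∂x = −n_x/n_z = −0.04478 and ∂z/∂y = −n_y/n_z = 0.53829.
Gradient magnitude |∇z| = √(a² + b²) = √(0.00201 + 0.28975) = 0.54014.
True dip = arctan(0.54014) = 28.4°, dipping toward S (azimuth ≈ 175°).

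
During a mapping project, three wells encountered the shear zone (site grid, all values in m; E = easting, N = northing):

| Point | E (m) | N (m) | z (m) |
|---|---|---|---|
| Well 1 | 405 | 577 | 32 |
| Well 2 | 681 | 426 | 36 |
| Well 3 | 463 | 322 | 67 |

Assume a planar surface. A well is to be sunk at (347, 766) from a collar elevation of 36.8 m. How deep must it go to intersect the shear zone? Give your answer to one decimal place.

29.7 m

Let the plane be z = a·E + b·N + c.
Well 2−Well 1: 276a − 151b = 4;  Well 3−Well 1: 58a − 255b = 35.
Solving gives a = −0.06921, b = −0.15300.
Then c = 32 − a·405 − b·577 = 148.31.
At (347, 766): z_contact = −24.02 − 117.20 + 148.31 = 7.10 m.
Depth below ground = 36.8 − 7.10 = 29.7 m.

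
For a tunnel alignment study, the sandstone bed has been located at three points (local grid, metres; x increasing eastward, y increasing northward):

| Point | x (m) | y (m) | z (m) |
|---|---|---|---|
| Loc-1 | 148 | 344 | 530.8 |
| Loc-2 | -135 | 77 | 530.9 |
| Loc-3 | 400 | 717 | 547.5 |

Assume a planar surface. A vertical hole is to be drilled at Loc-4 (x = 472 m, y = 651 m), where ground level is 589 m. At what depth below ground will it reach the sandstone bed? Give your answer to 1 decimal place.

58.2 m

Two edge vectors: Loc-1→Loc-2 = (-283, -267, 0.1), Loc-1→Loc-3 = (252, 373, 16.7).
Normal n = (Loc-1→Loc-2) × (Loc-1→Loc-3) = (-4496.2, 4751.3, -38275).
So ∂z/∂x = −n_x/n_z = −0.11747 and ∂z/∂y = −n_y/n_z = 0.12414.
Intercept c from Loc-1: 530.8 + 17.39 − 42.70 = 505.48.
At (472, 651): z_contact = −55.45 + 80.81 + 505.48 = 530.85 m.
Depth below ground = 589 − 530.85 = 58.2 m.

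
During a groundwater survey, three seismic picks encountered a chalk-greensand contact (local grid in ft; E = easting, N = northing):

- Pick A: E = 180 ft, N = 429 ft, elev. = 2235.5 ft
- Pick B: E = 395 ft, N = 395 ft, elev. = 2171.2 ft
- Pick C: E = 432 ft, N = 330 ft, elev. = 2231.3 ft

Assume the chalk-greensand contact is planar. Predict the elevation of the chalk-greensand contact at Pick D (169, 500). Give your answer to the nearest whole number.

2155 ft

Let the plane be z = a·E + b·N + c.
Pick B−Pick A: 215a − 34b = −64.3;  Pick C−Pick A: 252a − 99b = −4.2.
Solving gives a = −0.48934, b = −1.20316.
Then c = 2235.5 − a·180 − b·429 = 2839.74.
At (169, 500): z = −82.7 − 601.6 + 2839.74 = 2155.5 ft.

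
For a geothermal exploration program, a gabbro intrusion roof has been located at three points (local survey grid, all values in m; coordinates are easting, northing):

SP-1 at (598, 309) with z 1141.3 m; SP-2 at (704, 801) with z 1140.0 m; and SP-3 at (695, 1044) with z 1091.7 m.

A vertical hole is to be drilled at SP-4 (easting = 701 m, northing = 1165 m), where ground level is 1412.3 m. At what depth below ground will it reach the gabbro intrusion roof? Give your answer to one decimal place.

336.5 m

Let the plane be z = a·easting + b·northing + c.
SP-2−SP-1: 106a + 492b = −1.3;  SP-3−SP-1: 97a + 735b = −49.6.
Solving gives a = 0.776774, b = −0.169996.
Then c = 1141.3 − a·598 − b·309 = 729.32.
At (701, 1165): z_contact = 544.52 − 198.05 + 729.32 = 1075.79 m.
Depth below ground = 1412.3 − 1075.79 = 336.5 m.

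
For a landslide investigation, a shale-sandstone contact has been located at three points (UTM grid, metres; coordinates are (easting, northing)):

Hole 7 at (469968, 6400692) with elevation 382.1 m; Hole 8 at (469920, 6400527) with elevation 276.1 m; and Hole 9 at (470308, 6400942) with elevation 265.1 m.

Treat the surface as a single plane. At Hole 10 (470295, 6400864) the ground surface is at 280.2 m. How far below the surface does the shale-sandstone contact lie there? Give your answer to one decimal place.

Two edge vectors: Hole 7→Hole 8 = (-48, -165, -106), Hole 7→Hole 9 = (340, 250, -117).
Normal n = (Hole 7→Hole 8) × (Hole 7→Hole 9) = (45805, -41656, 44100).
So ∂z/∂E = −n_x/n_z = −1.038662132 and ∂z/∂N = −n_y/n_z = 0.944580499.
Intercept c from Hole 7: 382.1 + 488137.96 − 6045968.84 = −5557448.78.
At (470295, 6400864): z_contact = −488477.61 + 6046131.31 − 5557448.78 = 204.93 m.
Depth below ground = 280.2 − 204.93 = 75.3 m.

75.3 m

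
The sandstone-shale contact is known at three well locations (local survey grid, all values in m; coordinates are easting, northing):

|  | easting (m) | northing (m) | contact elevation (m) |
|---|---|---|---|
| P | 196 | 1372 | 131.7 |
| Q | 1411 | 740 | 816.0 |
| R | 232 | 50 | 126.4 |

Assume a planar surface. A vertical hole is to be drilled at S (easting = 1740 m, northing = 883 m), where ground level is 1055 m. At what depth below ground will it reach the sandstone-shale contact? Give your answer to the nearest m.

48 m

Let the plane be z = a·easting + b·northing + c.
Q−P: 1215a − 632b = 684.3;  R−P: 36a − 1322b = −5.3.
Solving gives a = 0.57342, b = 0.01962.
Then c = 131.7 − a·196 − b·1372 = −7.61.
At (1740, 883): z_contact = 997.7 + 17.3 − 7.61 = 1007.5 m.
Depth below ground = 1055 − 1007.5 = 48 m.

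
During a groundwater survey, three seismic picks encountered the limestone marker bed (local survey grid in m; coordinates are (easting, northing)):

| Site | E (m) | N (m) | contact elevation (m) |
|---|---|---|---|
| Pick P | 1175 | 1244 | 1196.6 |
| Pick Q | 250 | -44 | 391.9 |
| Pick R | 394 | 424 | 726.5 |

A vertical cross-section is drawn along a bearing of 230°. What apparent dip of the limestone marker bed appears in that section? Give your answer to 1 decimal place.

18.5°

Let the plane be z = a·E + b·N + c.
Pick Q−Pick P: −925a − 1288b = −804.7;  Pick R−Pick P: −781a − 820b = −470.1.
Solving gives a = −0.21972, b = 0.78256.
Unit vector along 230° is (sin 230°, cos 230°) = (-0.7660, -0.6428).
Slope in that direction = a·(-0.7660) + b·(-0.6428) = −0.33471.
Apparent dip = arctan|0.33471| = 18.5° (true dip is 39.1°, so apparent ≤ true as expected).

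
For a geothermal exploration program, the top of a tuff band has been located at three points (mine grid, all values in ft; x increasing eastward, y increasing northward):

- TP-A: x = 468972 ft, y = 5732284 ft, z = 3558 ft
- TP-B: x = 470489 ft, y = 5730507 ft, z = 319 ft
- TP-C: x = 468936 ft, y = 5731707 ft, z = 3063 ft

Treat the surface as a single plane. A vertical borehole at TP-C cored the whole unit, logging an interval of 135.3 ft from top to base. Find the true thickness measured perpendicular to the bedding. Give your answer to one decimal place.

78.6 ft

Let the plane be z = a·x + b·y + c.
TP-B−TP-A: 1517a − 1777b = −3239;  TP-C−TP-A: −36a − 577b = −495.
Solving gives a = −1.05324, b = 0.92360.
|∇z| = √(a²+b²) = 1.40084, so dip δ = arctan(1.40084) = 54.48°.
True thickness = vertical thickness × cos δ = 135.3 × cos 54.48° = 78.6 ft.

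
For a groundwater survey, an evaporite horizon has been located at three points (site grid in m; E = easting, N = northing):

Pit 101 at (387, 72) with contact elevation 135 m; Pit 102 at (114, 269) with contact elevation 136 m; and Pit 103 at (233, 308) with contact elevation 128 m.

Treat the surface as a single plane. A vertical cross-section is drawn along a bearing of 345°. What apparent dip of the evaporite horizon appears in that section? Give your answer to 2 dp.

Let the plane be z = a·E + b·N + c.
Pit 102−Pit 101: −273a + 197b = 1;  Pit 103−Pit 101: −154a + 236b = −7.
Solving gives a = −0.04737, b = −0.06057.
Unit vector along 345° is (sin 345°, cos 345°) = (-0.2588, 0.9659).
Slope in that direction = a·(-0.2588) + b·(0.9659) = −0.04625.
Apparent dip = arctan|0.04625| = 2.65° (true dip is 4.4°, so apparent ≤ true as expected).

2.65°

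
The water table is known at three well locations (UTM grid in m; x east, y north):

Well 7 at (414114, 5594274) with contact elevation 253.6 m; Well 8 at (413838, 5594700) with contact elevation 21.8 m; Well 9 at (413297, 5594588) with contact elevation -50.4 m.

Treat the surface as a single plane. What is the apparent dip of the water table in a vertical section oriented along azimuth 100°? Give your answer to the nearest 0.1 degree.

Let the plane be z = a·x + b·y + c.
Well 8−Well 7: −276a + 426b = −231.8;  Well 9−Well 7: −817a + 314b = −304.
Solving gives a = 0.21700, b = −0.40354.
Unit vector along 100° is (sin 100°, cos 100°) = (0.9848, -0.1736).
Slope in that direction = a·(0.9848) + b·(-0.1736) = 0.28378.
Apparent dip = arctan|0.28378| = 15.8° (true dip is 24.6°, so apparent ≤ true as expected).

15.8°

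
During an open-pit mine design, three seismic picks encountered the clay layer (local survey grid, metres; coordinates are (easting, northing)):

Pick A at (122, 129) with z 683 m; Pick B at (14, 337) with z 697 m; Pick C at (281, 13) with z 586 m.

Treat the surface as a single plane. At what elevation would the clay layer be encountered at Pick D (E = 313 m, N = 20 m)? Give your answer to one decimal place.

554.3 m

Two edge vectors: Pick A→Pick B = (-108, 208, 14), Pick A→Pick C = (159, -116, -97).
Normal n = (Pick A→Pick B) × (Pick A→Pick C) = (-18552, -8250, -20544).
So ∂z/∂E = −n_x/n_z = −0.90304 and ∂z/∂N = −n_y/n_z = −0.40158.
Intercept c from Pick A: 683 + 110.17 + 51.80 = 844.97.
At (313, 20): z = −282.7 − 8.0 + 844.97 = 554.3 m.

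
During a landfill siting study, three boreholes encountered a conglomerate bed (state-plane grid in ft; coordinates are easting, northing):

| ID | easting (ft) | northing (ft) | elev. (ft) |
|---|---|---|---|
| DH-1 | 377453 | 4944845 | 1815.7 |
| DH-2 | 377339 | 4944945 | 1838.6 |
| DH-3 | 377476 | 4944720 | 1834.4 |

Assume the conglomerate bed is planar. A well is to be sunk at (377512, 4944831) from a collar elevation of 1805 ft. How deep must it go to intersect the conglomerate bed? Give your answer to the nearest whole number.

Let the plane be z = a·easting + b·northing + c.
DH-2−DH-1: −114a + 100b = 22.9;  DH-3−DH-1: 23a − 125b = 18.7.
Solving gives a = −0.39602510, b = −0.22246862.
Then c = 1815.7 − a·377453 − b·4944845 = 1251369.40.
At (377512, 4944831): z_contact = −149504.2 − 1100069.7 + 1251369.40 = 1795.4 ft.
Depth below ground = 1805 − 1795.4 = 10 ft.

10 ft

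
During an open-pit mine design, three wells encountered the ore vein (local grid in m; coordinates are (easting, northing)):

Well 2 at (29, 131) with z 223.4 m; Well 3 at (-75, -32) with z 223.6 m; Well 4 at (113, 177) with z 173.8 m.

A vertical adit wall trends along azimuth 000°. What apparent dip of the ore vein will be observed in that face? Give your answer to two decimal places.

Let the plane be z = a·E + b·N + c.
Well 3−Well 2: −104a − 163b = 0.2;  Well 4−Well 2: 84a + 46b = −49.6.
Solving gives a = −0.90656, b = 0.57719.
Unit vector along 000° is (sin 0°, cos 0°) = (0.0000, 1.0000).
Slope in that direction = a·(0.0000) + b·(1.0000) = 0.57719.
Apparent dip = arctan|0.57719| = 29.99° (true dip is 47.1°, so apparent ≤ true as expected).

29.99°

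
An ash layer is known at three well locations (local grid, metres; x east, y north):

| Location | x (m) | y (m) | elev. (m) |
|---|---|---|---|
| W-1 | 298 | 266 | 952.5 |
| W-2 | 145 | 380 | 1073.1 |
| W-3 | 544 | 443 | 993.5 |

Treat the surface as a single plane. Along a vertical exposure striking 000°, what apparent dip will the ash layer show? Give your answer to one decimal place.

Two edge vectors: W-1→W-2 = (-153, 114, 120.6), W-1→W-3 = (246, 177, 41).
Normal n = (W-1→W-2) × (W-1→W-3) = (-16672.2, 35940.6, -55125).
So ∂z/∂x = −n_x/n_z = −0.30244 and ∂z/∂y = −n_y/n_z = 0.65198.
Unit vector along 000° is (sin 0°, cos 0°) = (0.0000, 1.0000).
Slope in that direction = a·(0.0000) + b·(1.0000) = 0.65198.
Apparent dip = arctan|0.65198| = 33.1° (true dip is 35.7°, so apparent ≤ true as expected).

33.1°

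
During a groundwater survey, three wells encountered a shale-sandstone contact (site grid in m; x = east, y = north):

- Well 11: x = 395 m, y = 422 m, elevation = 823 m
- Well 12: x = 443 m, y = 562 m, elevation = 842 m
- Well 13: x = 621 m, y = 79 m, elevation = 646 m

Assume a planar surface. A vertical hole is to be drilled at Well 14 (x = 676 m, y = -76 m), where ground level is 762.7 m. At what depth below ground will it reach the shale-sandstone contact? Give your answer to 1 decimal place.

Let the plane be z = a·x + b·y + c.
Well 12−Well 11: 48a + 140b = 19;  Well 13−Well 11: 226a − 343b = −177.
Solving gives a = −0.37966, b = 0.26588.
Then c = 823 − a·395 − b·422 = 860.76.
At (676, -76): z_contact = −256.65 − 20.21 + 860.76 = 583.91 m.
Depth below ground = 762.7 − 583.91 = 178.8 m.

178.8 m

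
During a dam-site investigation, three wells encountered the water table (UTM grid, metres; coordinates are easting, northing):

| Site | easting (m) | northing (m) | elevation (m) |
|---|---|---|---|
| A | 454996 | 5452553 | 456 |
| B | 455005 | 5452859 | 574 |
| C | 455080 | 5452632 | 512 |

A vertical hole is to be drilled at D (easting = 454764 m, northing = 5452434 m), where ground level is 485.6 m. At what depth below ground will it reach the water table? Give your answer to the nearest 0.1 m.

Two edge vectors: A→B = (9, 306, 118), A→C = (84, 79, 56).
Normal n = (A→B) × (A→C) = (7814, 9408, -24993).
So ∂z/∂easting = −n_x/n_z = 0.312647541 and ∂z/∂northing = −n_y/n_z = 0.376425399.
Intercept c from A: 456 − 142253.38 − 2052479.44 = −2194276.82.
At (454764, 5452434): z_contact = 142180.85 + 2052434.64 − 2194276.82 = 338.67 m.
Depth below ground = 485.6 − 338.67 = 146.9 m.

146.9 m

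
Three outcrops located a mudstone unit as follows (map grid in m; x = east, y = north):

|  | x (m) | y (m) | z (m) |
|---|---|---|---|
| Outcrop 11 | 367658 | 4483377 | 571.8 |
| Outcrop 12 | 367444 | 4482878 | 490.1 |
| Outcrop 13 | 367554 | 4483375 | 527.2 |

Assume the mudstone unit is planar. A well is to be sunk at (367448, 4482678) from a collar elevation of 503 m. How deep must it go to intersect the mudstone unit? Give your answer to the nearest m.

7 m

Two edge vectors: Outcrop 11→Outcrop 12 = (-214, -499, -81.7), Outcrop 11→Outcrop 13 = (-104, -2, -44.6).
Normal n = (Outcrop 11→Outcrop 12) × (Outcrop 11→Outcrop 13) = (22092, -1047.6, -51468).
So ∂z/∂x = −n_x/n_z = 0.42923758 and ∂z/∂y = −n_y/n_z = −0.02035439.
Intercept c from Outcrop 11: 571.8 − 157812.63 + 91256.43 = −65984.41.
At (367448, 4482678): z_contact = 157722.5 − 91242.2 − 65984.41 = 495.9 m.
Depth below ground = 503 − 495.9 = 7 m.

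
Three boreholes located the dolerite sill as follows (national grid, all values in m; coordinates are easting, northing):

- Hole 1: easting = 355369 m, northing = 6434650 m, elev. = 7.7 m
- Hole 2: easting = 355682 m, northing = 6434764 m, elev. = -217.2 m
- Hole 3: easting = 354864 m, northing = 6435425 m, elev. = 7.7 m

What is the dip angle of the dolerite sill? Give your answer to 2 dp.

Two edge vectors: Hole 1→Hole 2 = (313, 114, -224.9), Hole 1→Hole 3 = (-505, 775, 0).
Normal n = (Hole 1→Hole 2) × (Hole 1→Hole 3) = (174297.5, 113574.5, 300145).
So ∂z/∂easting = −n_x/n_z = −0.58071 and ∂z/∂northing = −n_y/n_z = −0.37840.
Gradient magnitude |∇z| = √(a² + b²) = √(0.33723 + 0.14319) = 0.69312.
True dip = arctan(0.69312) = 34.73°, dipping toward ENE (azimuth ≈ 057°).

34.73°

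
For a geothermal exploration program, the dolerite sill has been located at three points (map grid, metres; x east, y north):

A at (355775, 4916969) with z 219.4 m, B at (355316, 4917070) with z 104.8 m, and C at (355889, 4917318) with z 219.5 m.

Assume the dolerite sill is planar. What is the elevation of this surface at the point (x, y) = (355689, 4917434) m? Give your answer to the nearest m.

164 m

Two edge vectors: A→B = (-459, 101, -114.6), A→C = (114, 349, 0.1).
Normal n = (A→B) × (A→C) = (40005.5, -13018.5, -171705).
So ∂z/∂x = −n_x/n_z = 0.23298972 and ∂z/∂y = −n_y/n_z = −0.07581899.
Intercept c from A: 219.4 − 82891.92 + 372799.63 = 290127.11.
At (355689, 4917434): z = 82871.9 − 372834.9 + 290127.11 = 164.1 m.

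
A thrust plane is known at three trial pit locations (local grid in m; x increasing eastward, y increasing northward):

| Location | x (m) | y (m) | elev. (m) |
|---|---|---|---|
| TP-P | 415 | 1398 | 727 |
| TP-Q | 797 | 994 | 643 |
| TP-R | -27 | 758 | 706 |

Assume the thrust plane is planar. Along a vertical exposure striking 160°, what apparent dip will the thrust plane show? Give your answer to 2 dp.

7.79°

Two edge vectors: TP-P→TP-Q = (382, -404, -84), TP-P→TP-R = (-442, -640, -21).
Normal n = (TP-P→TP-Q) × (TP-P→TP-R) = (-45276, 45150, -423048).
So ∂z/∂x = −n_x/n_z = −0.10702 and ∂z/∂y = −n_y/n_z = 0.10673.
Unit vector along 160° is (sin 160°, cos 160°) = (0.3420, -0.9397).
Slope in that direction = a·(0.3420) + b·(-0.9397) = −0.13689.
Apparent dip = arctan|0.13689| = 7.79° (true dip is 8.6°, so apparent ≤ true as expected).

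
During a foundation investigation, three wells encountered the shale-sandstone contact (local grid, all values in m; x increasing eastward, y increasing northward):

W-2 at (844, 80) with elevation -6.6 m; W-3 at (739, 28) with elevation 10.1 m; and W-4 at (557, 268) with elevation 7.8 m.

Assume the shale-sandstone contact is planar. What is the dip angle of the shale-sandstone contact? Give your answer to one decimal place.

Let the plane be z = a·x + b·y + c.
W-3−W-2: −105a − 52b = 16.7;  W-4−W-2: −287a + 188b = 14.4.
Solving gives a = −0.11217, b = −0.09465.
Gradient magnitude |∇z| = √(a² + b²) = √(0.01258 + 0.00896) = 0.14677.
True dip = arctan(0.14677) = 8.3°, dipping toward NE (azimuth ≈ 050°).

8.3°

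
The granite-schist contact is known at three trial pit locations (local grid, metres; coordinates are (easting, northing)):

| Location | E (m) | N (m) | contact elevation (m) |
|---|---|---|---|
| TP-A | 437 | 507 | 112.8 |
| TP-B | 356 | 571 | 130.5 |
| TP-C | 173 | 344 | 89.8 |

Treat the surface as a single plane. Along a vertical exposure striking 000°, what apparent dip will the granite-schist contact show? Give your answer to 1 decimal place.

Let the plane be z = a·E + b·N + c.
TP-B−TP-A: −81a + 64b = 17.7;  TP-C−TP-A: −264a − 163b = −23.
Solving gives a = −0.04695, b = 0.21714.
Unit vector along 000° is (sin 0°, cos 0°) = (0.0000, 1.0000).
Slope in that direction = a·(0.0000) + b·(1.0000) = 0.21714.
Apparent dip = arctan|0.21714| = 12.3° (true dip is 12.5°, so apparent ≤ true as expected).

12.3°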